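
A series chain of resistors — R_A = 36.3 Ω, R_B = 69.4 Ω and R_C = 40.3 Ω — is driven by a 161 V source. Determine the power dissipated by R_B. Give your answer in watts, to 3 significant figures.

84.4 W

Since the resistors are in series they all carry the loop current I = V/R_total; the power in any one is I²R.
R_total = 36.3 + 69.4 + 40.3 = 146.0 Ω
I = V / R_total = 161 / 146.0 = 1.103 A
P_R_B = I² × R_B = (1.103)² × 69.4 = 84.39 W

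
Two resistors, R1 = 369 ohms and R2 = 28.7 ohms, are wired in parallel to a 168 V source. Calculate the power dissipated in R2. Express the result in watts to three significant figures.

983 W

R2 sits directly across the source, so P = V²/R with V = 168 V.
P_R2 = V² / R2 = (168)² / 28.7 Ω = 983.4 W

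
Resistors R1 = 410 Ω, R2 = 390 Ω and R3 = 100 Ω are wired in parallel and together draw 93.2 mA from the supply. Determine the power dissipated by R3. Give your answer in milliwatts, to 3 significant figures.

The branches share the same voltage, but only the total current is given — find V from the equivalent resistance first.
1/R_eq = 1/410 + 1/390 + 1/100 ⇒ R_eq = 66.65 Ω
V = I_total × R_eq = 0.09320 × 66.65 = 6.212 V
P_R3 = V² / R3 = (6.212)² / 100 = 0.3859 W

386 mW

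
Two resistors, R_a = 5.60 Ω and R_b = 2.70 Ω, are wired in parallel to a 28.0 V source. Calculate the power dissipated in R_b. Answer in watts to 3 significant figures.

Parallel branches share the same voltage; P = V²/R gives the branch power in one step.
P_R_b = V² / R_b = (28.0)² / 2.70 Ω = 290.4 W

290 W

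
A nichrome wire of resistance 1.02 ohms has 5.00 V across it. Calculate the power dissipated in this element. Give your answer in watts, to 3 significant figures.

V and R are stated; P = V²/R avoids computing the current.
P = (5.00 V)² / 1.02 Ω = 24.51 W

24.5 W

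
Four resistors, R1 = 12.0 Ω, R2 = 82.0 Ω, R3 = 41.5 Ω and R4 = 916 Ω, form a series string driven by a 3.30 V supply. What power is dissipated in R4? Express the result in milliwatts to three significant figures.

Every series element carries the same I. Get I from the total resistance, then P = I² × R4.
R_total = 12.0 + 82.0 + 41.5 + 916 = 1052 Ω
I = V / R_total = 3.30 / 1052 = 0.003138 A
P_R4 = I² × R4 = (0.003138)² × 916 = 0.009022 W

9.02 mW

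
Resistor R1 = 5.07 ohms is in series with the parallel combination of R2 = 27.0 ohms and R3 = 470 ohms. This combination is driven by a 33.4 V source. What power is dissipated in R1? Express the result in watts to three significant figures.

6.04 W

Reduce the parallel pair to R_p first; the network is then a simple series string.
R_p = (27.0×470)/(27.0+470) = 25.53 Ω
R_total = 5.07 + 25.53 = 30.60 Ω
I = V / R_total = 33.4 / 30.60 = 1.091 A
The full supply current passes through R1: P = I²R.
P_R1 = (1.091)² × 5.07 = 6.039 W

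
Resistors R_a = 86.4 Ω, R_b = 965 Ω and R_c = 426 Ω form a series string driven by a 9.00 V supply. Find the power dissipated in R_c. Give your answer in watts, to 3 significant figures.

Since the resistors are in series they all carry the loop current I = V/R_total; the power in any one is I²R.
R_total = 86.4 + 965 + 426 = 1477 Ω
I = V / R_total = 9.00 / 1477 = 0.006092 A
P_R_c = I² × R_c = (0.006092)² × 426 = 0.01581 W

0.0158 W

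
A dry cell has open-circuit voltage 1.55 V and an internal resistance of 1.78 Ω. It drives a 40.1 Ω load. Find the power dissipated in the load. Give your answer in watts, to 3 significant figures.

With r and R in series, I = ε/(r+R); the load dissipates I²R.
I = ε / (r + R) = 1.55 / (1.78 + 40.1) = 0.03701 A
P_load = I² R = (0.03701)² × 40.1 = 0.05493 W

0.0549 W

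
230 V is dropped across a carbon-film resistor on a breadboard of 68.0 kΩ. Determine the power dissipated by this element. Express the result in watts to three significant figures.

0.778 W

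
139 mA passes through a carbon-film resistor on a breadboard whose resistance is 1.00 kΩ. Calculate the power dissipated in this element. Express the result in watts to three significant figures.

19.3 W

With I and R stated, P = I²R applies in one step.
P = (0.1390 A)² × 1000 Ω = 19.32 W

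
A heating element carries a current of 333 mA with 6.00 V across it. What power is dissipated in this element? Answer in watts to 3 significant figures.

2.00 W

V and I are known directly — P = V I, no intermediate step needed.
P = 6.00 V × 0.3330 A = 1.998 W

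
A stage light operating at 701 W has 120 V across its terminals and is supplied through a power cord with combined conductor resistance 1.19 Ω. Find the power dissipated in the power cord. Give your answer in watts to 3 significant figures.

The power cord is a series resistance carrying the load current; its dissipation is I²R_line.
I = P / V = 701 / 120 = 5.842 A through the power cord.
P_line = I² R_line = (5.842)² × 1.19 = 40.61 W

40.6 W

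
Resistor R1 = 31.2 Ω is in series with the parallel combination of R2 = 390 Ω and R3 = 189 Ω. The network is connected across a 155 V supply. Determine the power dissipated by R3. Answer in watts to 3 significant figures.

First combine the parallel branches into one equivalent R_p, then R1 + R_p is a series pair.
R_p = (390×189)/(390+189) = 127.3 Ω
R_total = 31.2 + 127.3 = 158.5 Ω
I = V / R_total = 155 / 158.5 = 0.9779 A
Voltage across the parallel pair: V_p = I × R_p = 0.9779 × 127.3 = 124.5 V
With V_p across R3, its power is V_p²/R3.
P_R3 = (124.5)² / 189 = 82.00 W

82.0 W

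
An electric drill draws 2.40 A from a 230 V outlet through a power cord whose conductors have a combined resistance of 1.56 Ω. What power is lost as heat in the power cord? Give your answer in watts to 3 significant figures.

The power cord and load are in series, so the same current flows in both; the loss is I²R_line.
The power cord carries the full 2.40 A.
P_line = I² R_line = (2.400)² × 1.56 = 8.986 W

8.99 W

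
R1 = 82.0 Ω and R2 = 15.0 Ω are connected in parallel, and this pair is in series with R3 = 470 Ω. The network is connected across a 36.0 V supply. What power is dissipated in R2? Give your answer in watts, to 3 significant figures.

0.0596 W

Collapse the R1‖R2 pair into one equivalent R_p; then R_p and R3 form a series string.
R_p = (82.0×15.0)/(82.0+15.0) = 12.68 Ω
R_total = R_p + 470 = 12.68 + 470 = 482.7 Ω
I = V / R_total = 36.0 / 482.7 = 0.07458 A
Voltage across the parallel pair: V_p = I × R_p = 0.07458 × 12.68 = 0.9457 V
R2 sits across V_p; its power is V_p²/R.
P_R2 = (0.9457)² / 15.0 = 0.05963 W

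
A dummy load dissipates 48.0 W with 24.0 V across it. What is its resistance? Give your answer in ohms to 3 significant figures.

The two known quantities fix the third via R = V² / P.
R = (24.0)² / 48.0 = 12.00 Ω

12.0 Ω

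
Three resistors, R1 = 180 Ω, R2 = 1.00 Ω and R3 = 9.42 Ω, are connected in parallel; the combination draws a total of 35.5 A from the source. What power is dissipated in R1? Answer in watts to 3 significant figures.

5.66 W

We need the common branch voltage; get it from I_total × R_eq, then P = V²/R for the branch.
1/R_eq = 1/180 + 1/1.00 + 1/9.42 ⇒ R_eq = 0.8995 Ω
V = I_total × R_eq = 35.50 × 0.8995 = 31.93 V
P_R1 = V² / R1 = (31.93)² / 180 = 5.665 W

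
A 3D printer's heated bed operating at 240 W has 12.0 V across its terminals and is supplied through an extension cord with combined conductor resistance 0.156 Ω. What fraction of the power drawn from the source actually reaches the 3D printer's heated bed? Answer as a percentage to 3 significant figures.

I = P / V = 240 / 12.0 = 20.00 A through the extension cord.
P_line = I² R_line = (20.00)² × 0.156 = 62.40 W
P_source = P_load + P_line = 240.0 + 62.40 = 302.4 W
η = P_load / P_source = 240.0 / 302.4 = 0.7937

79.4 %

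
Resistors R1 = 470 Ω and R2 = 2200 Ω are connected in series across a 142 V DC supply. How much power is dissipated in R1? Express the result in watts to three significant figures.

1.33 W

In a series string the same current flows through every resistor — find that current, then P = I²R for the one we want.
R_total = 470 + 2200 = 2670 Ω
I = V / R_total = 142 / 2670 = 0.05318 A
P_R1 = I² × R1 = (0.05318)² × 470 = 1.329 W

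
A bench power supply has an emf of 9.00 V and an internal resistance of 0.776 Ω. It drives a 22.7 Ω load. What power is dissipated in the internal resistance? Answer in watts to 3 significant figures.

The internal resistance carries the same current as the load; P_int = I²r.
I = ε / (r + R) = 9.00 / (0.776 + 22.7) = 0.3834 A
P_int = I² r = (0.3834)² × 0.776 = 0.1141 W

0.114 W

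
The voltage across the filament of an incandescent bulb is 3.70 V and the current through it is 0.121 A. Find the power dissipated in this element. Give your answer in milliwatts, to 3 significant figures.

V and I are known directly — P = V I, no intermediate step needed.
P = 3.70 V × 0.1210 A = 0.4477 W

448 mW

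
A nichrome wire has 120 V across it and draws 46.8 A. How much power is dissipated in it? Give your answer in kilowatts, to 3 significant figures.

5.62 kW

V and I are known directly — P = V I, no intermediate step needed.
P = 120 V × 46.80 A = 5616 W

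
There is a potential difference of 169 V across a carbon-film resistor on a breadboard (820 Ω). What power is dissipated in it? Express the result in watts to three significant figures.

34.8 W

V and R are stated; P = V²/R avoids computing the current.
P = (169 V)² / 820 Ω = 34.83 W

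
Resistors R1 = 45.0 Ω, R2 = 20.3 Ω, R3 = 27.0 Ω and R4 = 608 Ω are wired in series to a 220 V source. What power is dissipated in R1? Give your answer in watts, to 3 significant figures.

Series elements share the same current, so find I first, then use P = I²R.
R_total = 45.0 + 20.3 + 27.0 + 608 = 700.3 Ω
I = V / R_total = 220 / 700.3 = 0.3142 A
P_R1 = I² × R1 = (0.3142)² × 45.0 = 4.441 W

4.44 W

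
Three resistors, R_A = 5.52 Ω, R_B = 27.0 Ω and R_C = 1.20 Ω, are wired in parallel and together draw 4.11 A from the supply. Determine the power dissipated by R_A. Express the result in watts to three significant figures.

2.77 W

Parallel branches share V, not I — compute V via R_eq, then use V²/R for the target branch.
1/R_eq = 1/5.52 + 1/27.0 + 1/1.20 ⇒ R_eq = 0.9510 Ω
V = I_total × R_eq = 4.110 × 0.9510 = 3.909 V
P_R_A = V² / R_A = (3.909)² / 5.52 = 2.768 W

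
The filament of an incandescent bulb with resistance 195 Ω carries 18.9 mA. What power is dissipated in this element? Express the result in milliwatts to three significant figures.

Knowing I and R, the power is just I²R — no need to find V first.
P = (0.01890 A)² × 195 Ω = 0.06966 W

69.7 mW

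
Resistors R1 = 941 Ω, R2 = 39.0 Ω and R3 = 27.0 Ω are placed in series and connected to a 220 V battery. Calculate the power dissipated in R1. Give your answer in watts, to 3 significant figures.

The current is common to all series resistors; compute it, then apply P = I²R for the target.
R_total = 941 + 39.0 + 27.0 = 1007 Ω
I = V / R_total = 220 / 1007 = 0.2185 A
P_R1 = I² × R1 = (0.2185)² × 941 = 44.91 W

44.9 W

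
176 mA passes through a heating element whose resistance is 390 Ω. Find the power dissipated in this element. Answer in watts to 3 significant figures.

12.1 W

Current and resistance are given, so P = I²R is the direct form.
P = (0.1760 A)² × 390 Ω = 12.08 W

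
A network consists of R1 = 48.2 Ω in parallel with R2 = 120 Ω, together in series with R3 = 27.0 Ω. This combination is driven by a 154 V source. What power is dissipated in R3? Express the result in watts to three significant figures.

170 W

Reduce the parallel combination to a single R_p; the circuit then becomes R_p in series with the remaining resistor.
R_p = (48.2×120)/(48.2+120) = 34.39 Ω
R_total = R_p + 27.0 = 34.39 + 27.0 = 61.39 Ω
I = V / R_total = 154 / 61.39 = 2.509 A
All the supply current flows through R3; use P = I²R3.
P_R3 = (2.509)² × 27.0 = 169.9 W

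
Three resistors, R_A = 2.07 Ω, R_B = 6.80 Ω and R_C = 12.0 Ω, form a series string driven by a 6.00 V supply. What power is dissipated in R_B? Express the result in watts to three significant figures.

Every series element carries the same I. Get I from the total resistance, then P = I² × R_B.
R_total = 2.07 + 6.80 + 12.0 = 20.87 Ω
I = V / R_total = 6.00 / 20.87 = 0.2875 A
P_R_B = I² × R_B = (0.2875)² × 6.80 = 0.5620 W

0.562 W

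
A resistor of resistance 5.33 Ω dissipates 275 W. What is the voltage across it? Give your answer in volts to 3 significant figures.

Rearranging the power relation for the two known quantities gives V = √(P R).
V = √(275 × 5.33) = 38.29 V

38.3 V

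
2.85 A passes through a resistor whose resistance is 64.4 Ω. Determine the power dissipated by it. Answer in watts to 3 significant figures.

The current through and the resistance of the element are both given; use P = I²R.
P = (2.850 A)² × 64.4 Ω = 523.1 W

523 W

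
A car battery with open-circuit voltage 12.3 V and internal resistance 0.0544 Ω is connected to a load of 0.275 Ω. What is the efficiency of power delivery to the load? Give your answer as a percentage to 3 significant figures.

83.5 %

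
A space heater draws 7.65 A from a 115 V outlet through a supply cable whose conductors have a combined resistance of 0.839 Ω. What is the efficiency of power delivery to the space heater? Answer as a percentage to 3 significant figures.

94.4 %

The supply cable carries the full 7.65 A.
P_line = I² R_line = (7.650)² × 0.839 = 49.10 W
P_source = V I = 115 × 7.650 = 879.8 W; P_load = 830.6 W
η = P_load / P_source = 830.6 / 879.8 = 0.9442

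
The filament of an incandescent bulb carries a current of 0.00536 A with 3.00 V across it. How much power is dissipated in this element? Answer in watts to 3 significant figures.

0.0161 W

V and I are known directly — P = V I, no intermediate step needed.
P = 3.00 V × 0.005360 A = 0.01608 W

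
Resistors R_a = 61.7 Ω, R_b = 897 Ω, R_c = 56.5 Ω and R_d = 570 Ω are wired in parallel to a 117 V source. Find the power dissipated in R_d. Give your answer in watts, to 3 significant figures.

R_d sits directly across the source, so P = V²/R with V = 117 V.
P_R_d = V² / R_d = (117)² / 570 Ω = 24.02 W

24.0 W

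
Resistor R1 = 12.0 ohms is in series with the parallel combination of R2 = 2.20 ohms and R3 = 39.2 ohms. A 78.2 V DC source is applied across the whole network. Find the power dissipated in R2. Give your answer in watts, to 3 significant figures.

Reduce the parallel pair to R_p first; the network is then a simple series string.
R_p = (2.20×39.2)/(2.20+39.2) = 2.083 Ω
R_total = 12.0 + 2.083 = 14.08 Ω
I = V / R_total = 78.2 / 14.08 = 5.553 A
Voltage across the parallel pair: V_p = I × R_p = 5.553 × 2.083 = 11.57 V
With V_p across R2, its power is V_p²/R2.
P_R2 = (11.57)² / 2.20 = 60.82 W

60.8 W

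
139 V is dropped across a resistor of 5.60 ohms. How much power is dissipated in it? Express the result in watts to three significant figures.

With V across and R both known, P = V²/R gives the dissipation directly.
P = (139 V)² / 5.60 Ω = 3450 W

3450 W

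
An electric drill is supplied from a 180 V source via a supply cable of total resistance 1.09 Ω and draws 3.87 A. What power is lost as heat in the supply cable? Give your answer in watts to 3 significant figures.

The supply cable and load are in series, so the same current flows in both; the loss is I²R_line.
The supply cable carries the full 3.87 A.
P_line = I² R_line = (3.870)² × 1.09 = 16.32 W

16.3 W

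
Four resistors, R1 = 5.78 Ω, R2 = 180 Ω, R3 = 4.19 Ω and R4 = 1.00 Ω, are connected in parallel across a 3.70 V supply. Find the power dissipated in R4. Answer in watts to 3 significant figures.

13.7 W

Each parallel branch sees the full supply voltage, so P = V²/R applies directly to the target branch.
P_R4 = V² / R4 = (3.70)² / 1.00 Ω = 13.69 W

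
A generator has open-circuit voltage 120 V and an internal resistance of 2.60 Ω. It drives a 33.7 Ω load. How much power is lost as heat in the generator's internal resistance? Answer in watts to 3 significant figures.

28.4 W

The internal resistance carries the same current as the load; P_int = I²r.
I = ε / (r + R) = 120 / (2.60 + 33.7) = 3.306 A
P_int = I² r = (3.306)² × 2.60 = 28.41 W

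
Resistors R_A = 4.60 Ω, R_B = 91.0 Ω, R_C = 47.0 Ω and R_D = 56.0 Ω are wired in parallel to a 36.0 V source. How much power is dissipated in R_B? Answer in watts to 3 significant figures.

R_B sits directly across the source, so P = V²/R with V = 36.0 V.
P_R_B = V² / R_B = (36.0)² / 91.0 Ω = 14.24 W

14.2 W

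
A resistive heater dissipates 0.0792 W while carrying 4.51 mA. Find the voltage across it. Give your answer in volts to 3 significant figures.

17.6 V

Inverting the appropriate power form: V = P / I.
V = 0.0792 / 0.004510 = 17.56 V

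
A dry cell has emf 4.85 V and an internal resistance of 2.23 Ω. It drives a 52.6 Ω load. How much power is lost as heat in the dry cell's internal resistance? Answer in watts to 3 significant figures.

r is in series with the load, so it carries the full circuit current — the loss in it is I²r.
I = ε / (r + R) = 4.85 / (2.23 + 52.6) = 0.08846 A
P_int = I² r = (0.08846)² × 2.23 = 0.01745 W

0.0174 W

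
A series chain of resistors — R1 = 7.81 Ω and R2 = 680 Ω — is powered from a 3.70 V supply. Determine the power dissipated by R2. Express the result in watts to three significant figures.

Every series element carries the same I. Get I from the total resistance, then P = I² × R2.
R_total = 7.81 + 680 = 687.8 Ω
I = V / R_total = 3.70 / 687.8 = 0.005379 A
P_R2 = I² × R2 = (0.005379)² × 680 = 0.01968 W

0.0197 W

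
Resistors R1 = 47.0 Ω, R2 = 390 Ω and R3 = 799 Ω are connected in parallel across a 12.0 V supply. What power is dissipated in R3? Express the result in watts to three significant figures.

0.180 W

R3 sits directly across the source, so P = V²/R with V = 12.0 V.
P_R3 = V² / R3 = (12.0)² / 799 Ω = 0.1802 W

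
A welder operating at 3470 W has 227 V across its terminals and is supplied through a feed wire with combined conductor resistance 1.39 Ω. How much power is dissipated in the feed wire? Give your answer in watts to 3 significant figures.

Line loss is just I²R for the cable — we know both I and R_line directly.
I = P / V = 3470 / 227 = 15.29 A through the feed wire.
P_line = I² R_line = (15.29)² × 1.39 = 324.8 W

325 W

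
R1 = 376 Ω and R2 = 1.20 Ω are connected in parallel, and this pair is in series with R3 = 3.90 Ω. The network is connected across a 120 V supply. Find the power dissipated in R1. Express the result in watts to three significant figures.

Combine R1 and R2 into their parallel equivalent first, reducing the network to two series resistors.
R_p = (376×1.20)/(376+1.20) = 1.196 Ω
R_total = R_p + 3.90 = 1.196 + 3.90 = 5.096 Ω
I = V / R_total = 120 / 5.096 = 23.55 A
Voltage across the parallel pair: V_p = I × R_p = 23.55 × 1.196 = 28.17 V
R1 has V_p across it, so P = V_p²/R1.
P_R1 = (28.17)² / 376 = 2.110 W

2.11 W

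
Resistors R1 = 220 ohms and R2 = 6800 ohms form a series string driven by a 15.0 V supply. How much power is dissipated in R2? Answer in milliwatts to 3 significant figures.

The current is common to all series resistors; compute it, then apply P = I²R for the target.
R_total = 220 + 6800 = 7020 Ω
I = V / R_total = 15.0 / 7020 = 0.002137 A
P_R2 = I² × R2 = (0.002137)² × 6800 = 0.03105 W

31.0 mW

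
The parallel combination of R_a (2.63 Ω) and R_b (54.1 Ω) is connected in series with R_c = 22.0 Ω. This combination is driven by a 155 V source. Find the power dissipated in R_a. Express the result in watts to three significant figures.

First find R_p for the parallel pair, then treat R_p + R_c as a series loop.
R_p = (2.63×54.1)/(2.63+54.1) = 2.508 Ω
R_total = R_p + 22.0 = 2.508 + 22.0 = 24.51 Ω
I = V / R_total = 155 / 24.51 = 6.324 A
Voltage across the parallel pair: V_p = I × R_p = 6.324 × 2.508 = 15.86 V
R_a sits across V_p; its power is V_p²/R.
P_R_a = (15.86)² / 2.63 = 95.67 W

95.7 W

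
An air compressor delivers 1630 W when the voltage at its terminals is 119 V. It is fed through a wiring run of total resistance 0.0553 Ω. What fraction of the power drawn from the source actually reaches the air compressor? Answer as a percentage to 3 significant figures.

99.4 %

I = P / V = 1630 / 119 = 13.70 A through the wiring run.
P_line = I² R_line = (13.70)² × 0.0553 = 10.38 W
P_source = P_load + P_line = 1630 + 10.38 = 1640 W
η = P_load / P_source = 1630 / 1640 = 0.9937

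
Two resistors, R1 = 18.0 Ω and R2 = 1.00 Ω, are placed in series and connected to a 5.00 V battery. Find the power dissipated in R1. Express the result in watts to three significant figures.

Since the resistors are in series they all carry the loop current I = V/R_total; the power in any one is I²R.
R_total = 18.0 + 1.00 = 19.00 Ω
I = V / R_total = 5.00 / 19.00 = 0.2632 A
P_R1 = I² × R1 = (0.2632)² × 18.0 = 1.247 W

1.25 W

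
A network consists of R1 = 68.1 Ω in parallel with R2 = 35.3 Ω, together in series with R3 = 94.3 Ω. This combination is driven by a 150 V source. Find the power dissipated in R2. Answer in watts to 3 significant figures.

First find R_p for the parallel pair, then treat R_p + R3 as a series loop.
R_p = (68.1×35.3)/(68.1+35.3) = 23.25 Ω
R_total = R_p + 94.3 = 23.25 + 94.3 = 117.5 Ω
I = V / R_total = 150 / 117.5 = 1.276 A
Voltage across the parallel pair: V_p = I × R_p = 1.276 × 23.25 = 29.67 V
R2 has V_p across it, so P = V_p²/R2.
P_R2 = (29.67)² / 35.3 = 24.93 W

24.9 W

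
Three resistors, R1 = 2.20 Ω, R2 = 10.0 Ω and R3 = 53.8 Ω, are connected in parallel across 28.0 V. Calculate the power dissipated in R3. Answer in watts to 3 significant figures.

14.6 W

Parallel branches share the same voltage; P = V²/R gives the branch power in one step.
P_R3 = V² / R3 = (28.0)² / 53.8 Ω = 14.57 W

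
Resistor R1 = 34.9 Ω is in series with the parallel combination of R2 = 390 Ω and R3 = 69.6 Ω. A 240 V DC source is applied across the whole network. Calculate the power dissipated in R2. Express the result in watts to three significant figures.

Collapse R2‖R3 to a single equivalent, reducing the network to two series elements.
R_p = (390×69.6)/(390+69.6) = 59.06 Ω
R_total = 34.9 + 59.06 = 93.96 Ω
I = V / R_total = 240 / 93.96 = 2.554 A
Voltage across the parallel pair: V_p = I × R_p = 2.554 × 59.06 = 150.9 V
With V_p across R2, its power is V_p²/R2.
P_R2 = (150.9)² / 390 = 58.35 W

58.4 W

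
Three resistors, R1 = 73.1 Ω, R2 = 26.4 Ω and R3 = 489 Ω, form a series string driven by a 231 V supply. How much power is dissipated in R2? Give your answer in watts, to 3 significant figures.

In a series string the same current flows through every resistor — find that current, then P = I²R for the one we want.
R_total = 73.1 + 26.4 + 489 = 588.5 Ω
I = V / R_total = 231 / 588.5 = 0.3925 A
P_R2 = I² × R2 = (0.3925)² × 26.4 = 4.068 W

4.07 W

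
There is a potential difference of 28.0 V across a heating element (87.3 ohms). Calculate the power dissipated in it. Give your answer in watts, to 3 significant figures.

8.98 W

V and R are stated; P = V²/R avoids computing the current.
P = (28.0 V)² / 87.3 Ω = 8.981 W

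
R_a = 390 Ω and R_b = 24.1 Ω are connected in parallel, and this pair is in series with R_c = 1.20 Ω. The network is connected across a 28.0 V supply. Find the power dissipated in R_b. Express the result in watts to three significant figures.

Reduce the parallel combination to a single R_p; the circuit then becomes R_p in series with the remaining resistor.
R_p = (390×24.1)/(390+24.1) = 22.70 Ω
R_total = R_p + 1.20 = 22.70 + 1.20 = 23.90 Ω
I = V / R_total = 28.0 / 23.90 = 1.172 A
Voltage across the parallel pair: V_p = I × R_p = 1.172 × 22.70 = 26.59 V
R_b sits across V_p; its power is V_p²/R.
P_R_b = (26.59)² / 24.1 = 29.35 W

29.3 W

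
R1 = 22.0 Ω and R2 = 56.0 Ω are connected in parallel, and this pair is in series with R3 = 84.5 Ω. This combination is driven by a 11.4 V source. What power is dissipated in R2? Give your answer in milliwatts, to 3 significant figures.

First find R_p for the parallel pair, then treat R_p + R3 as a series loop.
R_p = (22.0×56.0)/(22.0+56.0) = 15.79 Ω
R_total = R_p + 84.5 = 15.79 + 84.5 = 100.3 Ω
I = V / R_total = 11.4 / 100.3 = 0.1137 A
Voltage across the parallel pair: V_p = I × R_p = 0.1137 × 15.79 = 1.795 V
R2 sits across V_p; its power is V_p²/R.
P_R2 = (1.795)² / 56.0 = 0.05756 W

57.6 mW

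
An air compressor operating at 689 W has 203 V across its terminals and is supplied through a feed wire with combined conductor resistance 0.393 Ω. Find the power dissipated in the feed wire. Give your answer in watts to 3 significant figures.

4.53 W

Only the current and the line resistance are needed for the I²R loss.
I = P / V = 689 / 203 = 3.394 A through the feed wire.
P_line = I² R_line = (3.394)² × 0.393 = 4.527 W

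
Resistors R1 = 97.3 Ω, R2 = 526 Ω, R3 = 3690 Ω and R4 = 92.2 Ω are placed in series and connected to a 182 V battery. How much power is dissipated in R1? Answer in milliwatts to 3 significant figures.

Series elements share the same current, so find I first, then use P = I²R.
R_total = 97.3 + 526 + 3690 + 92.2 = 4406 Ω
I = V / R_total = 182 / 4406 = 0.04131 A
P_R1 = I² × R1 = (0.04131)² × 97.3 = 0.1661 W

166 mW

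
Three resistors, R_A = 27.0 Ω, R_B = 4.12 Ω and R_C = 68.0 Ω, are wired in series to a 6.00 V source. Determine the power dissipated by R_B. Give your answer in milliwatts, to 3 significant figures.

In a series string the same current flows through every resistor — find that current, then P = I²R for the one we want.
R_total = 27.0 + 4.12 + 68.0 = 99.12 Ω
I = V / R_total = 6.00 / 99.12 = 0.06053 A
P_R_B = I² × R_B = (0.06053)² × 4.12 = 0.01510 W

15.1 mW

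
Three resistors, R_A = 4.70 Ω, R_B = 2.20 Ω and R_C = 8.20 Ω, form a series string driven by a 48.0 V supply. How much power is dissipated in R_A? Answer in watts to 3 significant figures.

47.5 W

The current is common to all series resistors; compute it, then apply P = I²R for the target.
R_total = 4.70 + 2.20 + 8.20 = 15.10 Ω
I = V / R_total = 48.0 / 15.10 = 3.179 A
P_R_A = I² × R_A = (3.179)² × 4.70 = 47.49 W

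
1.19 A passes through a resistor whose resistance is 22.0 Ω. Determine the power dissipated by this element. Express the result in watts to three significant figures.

31.2 W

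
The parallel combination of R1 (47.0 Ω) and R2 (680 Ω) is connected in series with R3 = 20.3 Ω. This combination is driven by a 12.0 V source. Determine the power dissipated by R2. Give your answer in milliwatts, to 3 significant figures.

99.1 mW

Reduce the parallel combination to a single R_p; the circuit then becomes R_p in series with the remaining resistor.
R_p = (47.0×680)/(47.0+680) = 43.96 Ω
R_total = R_p + 20.3 = 43.96 + 20.3 = 64.26 Ω
I = V / R_total = 12.0 / 64.26 = 0.1867 A
Voltage across the parallel pair: V_p = I × R_p = 0.1867 × 43.96 = 8.209 V
R2 has V_p across it, so P = V_p²/R2.
P_R2 = (8.209)² / 680 = 0.09911 W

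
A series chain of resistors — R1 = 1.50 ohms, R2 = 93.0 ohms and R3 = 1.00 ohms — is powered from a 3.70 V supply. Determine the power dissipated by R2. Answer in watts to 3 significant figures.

0.140 W

Every series element carries the same I. Get I from the total resistance, then P = I² × R2.
R_total = 1.50 + 93.0 + 1.00 = 95.50 Ω
I = V / R_total = 3.70 / 95.50 = 0.03874 A
P_R2 = I² × R2 = (0.03874)² × 93.0 = 0.1396 W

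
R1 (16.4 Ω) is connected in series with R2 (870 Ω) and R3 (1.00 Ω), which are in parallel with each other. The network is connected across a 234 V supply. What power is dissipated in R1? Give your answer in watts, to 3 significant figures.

2970 W

Reduce the parallel pair to R_p first; the network is then a simple series string.
R_p = (870×1.00)/(870+1.00) = 0.9989 Ω
R_total = 16.4 + 0.9989 = 17.40 Ω
I = V / R_total = 234 / 17.40 = 13.45 A
R1 is in the main series path, so its power is I²R1.
P_R1 = (13.45)² × 16.4 = 2966 W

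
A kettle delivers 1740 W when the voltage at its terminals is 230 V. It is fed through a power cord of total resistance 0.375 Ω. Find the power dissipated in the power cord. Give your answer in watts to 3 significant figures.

21.5 W

The power cord and load are in series, so the same current flows in both; the loss is I²R_line.
I = P / V = 1740 / 230 = 7.565 A through the power cord.
P_line = I² R_line = (7.565)² × 0.375 = 21.46 W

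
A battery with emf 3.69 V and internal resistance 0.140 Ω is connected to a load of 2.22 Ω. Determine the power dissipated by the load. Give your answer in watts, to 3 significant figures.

5.43 W

Load and internal resistance form a series loop — compute the loop current, then the load power via I²R.
I = ε / (r + R) = 3.69 / (0.140 + 2.22) = 1.564 A
P_load = I² R = (1.564)² × 2.22 = 5.427 W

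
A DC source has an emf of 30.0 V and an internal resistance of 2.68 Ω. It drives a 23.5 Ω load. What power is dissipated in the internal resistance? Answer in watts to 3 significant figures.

3.52 W

Internal loss is I²r, with I set by the total series resistance r+R.
I = ε / (r + R) = 30.0 / (2.68 + 23.5) = 1.146 A
P_int = I² r = (1.146)² × 2.68 = 3.519 W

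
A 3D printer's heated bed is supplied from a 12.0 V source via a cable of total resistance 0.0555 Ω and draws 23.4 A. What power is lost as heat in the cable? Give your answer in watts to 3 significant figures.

Line loss is just I²R for the cable — we know both I and R_line directly.
The cable carries the full 23.4 A.
P_line = I² R_line = (23.40)² × 0.0555 = 30.39 W

30.4 W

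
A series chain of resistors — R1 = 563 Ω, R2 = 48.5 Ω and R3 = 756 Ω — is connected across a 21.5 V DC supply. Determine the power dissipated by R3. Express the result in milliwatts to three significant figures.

Every series element carries the same I. Get I from the total resistance, then P = I² × R3.
R_total = 563 + 48.5 + 756 = 1368 Ω
I = V / R_total = 21.5 / 1368 = 0.01572 A
P_R3 = I² × R3 = (0.01572)² × 756 = 0.1869 W

187 mW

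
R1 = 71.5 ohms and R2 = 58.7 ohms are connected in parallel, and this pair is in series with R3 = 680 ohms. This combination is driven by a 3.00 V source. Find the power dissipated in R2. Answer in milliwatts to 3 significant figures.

Collapse the R1‖R2 pair into one equivalent R_p; then R_p and R3 form a series string.
R_p = (71.5×58.7)/(71.5+58.7) = 32.24 Ω
R_total = R_p + 680 = 32.24 + 680 = 712.2 Ω
I = V / R_total = 3.00 / 712.2 = 0.004212 A
Voltage across the parallel pair: V_p = I × R_p = 0.004212 × 32.24 = 0.1358 V
R2 sits across V_p; its power is V_p²/R.
P_R2 = (0.1358)² / 58.7 = 0.0003141 W

0.314 mW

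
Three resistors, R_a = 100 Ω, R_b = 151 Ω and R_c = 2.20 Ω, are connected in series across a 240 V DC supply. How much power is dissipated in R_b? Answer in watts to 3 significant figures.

Series elements share the same current, so find I first, then use P = I²R.
R_total = 100 + 151 + 2.20 = 253.2 Ω
I = V / R_total = 240 / 253.2 = 0.9479 A
P_R_b = I² × R_b = (0.9479)² × 151 = 135.7 W

136 W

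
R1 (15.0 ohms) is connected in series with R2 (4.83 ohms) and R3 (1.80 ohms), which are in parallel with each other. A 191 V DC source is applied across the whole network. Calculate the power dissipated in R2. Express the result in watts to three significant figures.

Collapse R2‖R3 to a single equivalent, reducing the network to two series elements.
R_p = (4.83×1.80)/(4.83+1.80) = 1.311 Ω
R_total = 15.0 + 1.311 = 16.31 Ω
I = V / R_total = 191 / 16.31 = 11.71 A
Voltage across the parallel pair: V_p = I × R_p = 11.71 × 1.311 = 15.36 V
R2 sees V_p directly, so P = V_p² / R2.
P_R2 = (15.36)² / 4.83 = 48.82 W

48.8 W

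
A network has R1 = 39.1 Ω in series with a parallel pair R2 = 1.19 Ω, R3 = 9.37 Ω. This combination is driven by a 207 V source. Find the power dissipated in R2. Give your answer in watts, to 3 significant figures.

24.9 W

First combine the parallel branches into one equivalent R_p, then R1 + R_p is a series pair.
R_p = (1.19×9.37)/(1.19+9.37) = 1.056 Ω
R_total = 39.1 + 1.056 = 40.16 Ω
I = V / R_total = 207 / 40.16 = 5.155 A
Voltage across the parallel pair: V_p = I × R_p = 5.155 × 1.056 = 5.443 V
R2 is across V_p, so use P = V²/R for that branch.
P_R2 = (5.443)² / 1.19 = 24.90 W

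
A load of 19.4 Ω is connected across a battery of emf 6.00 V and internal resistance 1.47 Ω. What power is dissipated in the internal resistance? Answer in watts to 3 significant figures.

0.121 W

The source's internal resistance is just another series element carrying I; its dissipation is I²r.
I = ε / (r + R) = 6.00 / (1.47 + 19.4) = 0.2875 A
P_int = I² r = (0.2875)² × 1.47 = 0.1215 W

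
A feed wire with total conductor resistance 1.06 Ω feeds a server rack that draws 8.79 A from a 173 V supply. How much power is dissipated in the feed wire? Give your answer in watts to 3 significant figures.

81.9 W

Line loss is just I²R for the cable — we know both I and R_line directly.
The feed wire carries the full 8.79 A.
P_line = I² R_line = (8.790)² × 1.06 = 81.90 W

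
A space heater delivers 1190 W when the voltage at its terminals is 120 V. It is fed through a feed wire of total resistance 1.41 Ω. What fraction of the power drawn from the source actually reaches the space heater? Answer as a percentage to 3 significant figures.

I = P / V = 1190 / 120 = 9.917 A through the feed wire.
P_line = I² R_line = (9.917)² × 1.41 = 138.7 W
P_source = P_load + P_line = 1190 + 138.7 = 1329 W
η = P_load / P_source = 1190 / 1329 = 0.8956

89.6 %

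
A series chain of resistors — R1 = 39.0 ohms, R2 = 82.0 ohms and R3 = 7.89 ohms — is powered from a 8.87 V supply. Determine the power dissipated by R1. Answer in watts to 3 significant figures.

Series elements share the same current, so find I first, then use P = I²R.
R_total = 39.0 + 82.0 + 7.89 = 128.9 Ω
I = V / R_total = 8.87 / 128.9 = 0.06882 A
P_R1 = I² × R1 = (0.06882)² × 39.0 = 0.1847 W

0.185 W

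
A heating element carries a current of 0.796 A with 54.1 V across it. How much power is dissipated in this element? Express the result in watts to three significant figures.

43.1 W

Both the voltage across and the current through the element are known, so P = V I applies directly.
P = 54.1 V × 0.7960 A = 43.06 W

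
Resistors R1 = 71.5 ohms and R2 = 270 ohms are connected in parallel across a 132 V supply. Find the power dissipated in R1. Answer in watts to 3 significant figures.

Parallel branches share the same voltage; P = V²/R gives the branch power in one step.
P_R1 = V² / R1 = (132)² / 71.5 Ω = 243.7 W

244 W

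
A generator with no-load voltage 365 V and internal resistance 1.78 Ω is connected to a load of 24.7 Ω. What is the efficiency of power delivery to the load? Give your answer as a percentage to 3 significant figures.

η = P_load/(P_load+P_int) = I²R/(I²R+I²r) = R/(R+r) — the I² cancels for series elements.
η = R / (R + r) = 24.7 / (24.7 + 1.78) = 0.9328

93.3 %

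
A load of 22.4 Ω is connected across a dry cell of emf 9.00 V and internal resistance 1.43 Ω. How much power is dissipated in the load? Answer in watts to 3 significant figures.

3.20 W

Load and internal resistance form a series loop — compute the loop current, then the load power via I²R.
I = ε / (r + R) = 9.00 / (1.43 + 22.4) = 0.3777 A
P_load = I² R = (0.3777)² × 22.4 = 3.195 W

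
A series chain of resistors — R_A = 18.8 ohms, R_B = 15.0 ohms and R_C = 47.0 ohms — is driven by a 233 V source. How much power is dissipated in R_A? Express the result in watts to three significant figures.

156 W

Every series element carries the same I. Get I from the total resistance, then P = I² × R_A.
R_total = 18.8 + 15.0 + 47.0 = 80.80 Ω
I = V / R_total = 233 / 80.80 = 2.884 A
P_R_A = I² × R_A = (2.884)² × 18.8 = 156.3 W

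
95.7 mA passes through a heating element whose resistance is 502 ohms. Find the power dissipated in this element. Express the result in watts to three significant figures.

Knowing I and R, the power is just I²R — no need to find V first.
P = (0.09570 A)² × 502 Ω = 4.598 W

4.60 W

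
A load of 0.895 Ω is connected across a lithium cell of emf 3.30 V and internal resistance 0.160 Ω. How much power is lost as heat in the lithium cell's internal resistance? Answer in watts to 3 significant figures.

The internal resistance carries the same current as the load; P_int = I²r.
I = ε / (r + R) = 3.30 / (0.160 + 0.895) = 3.128 A
P_int = I² r = (3.128)² × 0.160 = 1.565 W

1.57 W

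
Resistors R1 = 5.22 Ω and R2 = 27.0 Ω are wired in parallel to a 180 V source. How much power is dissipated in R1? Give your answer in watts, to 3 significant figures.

Each parallel branch sees the full supply voltage, so P = V²/R applies directly to the target branch.
P_R1 = V² / R1 = (180)² / 5.22 Ω = 6207 W

6210 W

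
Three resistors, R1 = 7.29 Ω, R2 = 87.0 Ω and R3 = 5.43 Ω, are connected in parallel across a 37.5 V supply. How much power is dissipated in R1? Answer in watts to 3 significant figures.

The supply voltage appears across each parallel branch — just use P = V²/R1.
P_R1 = V² / R1 = (37.5)² / 7.29 Ω = 192.9 W

193 W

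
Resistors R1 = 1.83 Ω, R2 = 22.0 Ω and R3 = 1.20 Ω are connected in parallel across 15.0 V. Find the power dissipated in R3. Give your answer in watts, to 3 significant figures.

Parallel branches share the same voltage; P = V²/R gives the branch power in one step.
P_R3 = V² / R3 = (15.0)² / 1.20 Ω = 187.5 W

188 W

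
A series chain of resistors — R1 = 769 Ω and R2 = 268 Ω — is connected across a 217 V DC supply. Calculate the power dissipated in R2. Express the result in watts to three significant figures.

Since the resistors are in series they all carry the loop current I = V/R_total; the power in any one is I²R.
R_total = 769 + 268 = 1037 Ω
I = V / R_total = 217 / 1037 = 0.2093 A
P_R2 = I² × R2 = (0.2093)² × 268 = 11.74 W

11.7 W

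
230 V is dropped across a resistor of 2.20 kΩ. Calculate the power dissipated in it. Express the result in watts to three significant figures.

24.0 W

V and R are stated; P = V²/R avoids computing the current.
P = (230 V)² / 2200 Ω = 24.05 W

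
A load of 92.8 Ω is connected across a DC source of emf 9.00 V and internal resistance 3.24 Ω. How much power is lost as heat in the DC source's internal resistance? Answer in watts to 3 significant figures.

0.0285 W

Internal loss is I²r, with I set by the total series resistance r+R.
I = ε / (r + R) = 9.00 / (3.24 + 92.8) = 0.09371 A
P_int = I² r = (0.09371)² × 3.24 = 0.02845 W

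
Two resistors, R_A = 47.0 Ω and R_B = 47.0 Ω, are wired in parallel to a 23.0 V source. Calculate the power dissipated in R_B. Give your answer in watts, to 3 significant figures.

11.3 W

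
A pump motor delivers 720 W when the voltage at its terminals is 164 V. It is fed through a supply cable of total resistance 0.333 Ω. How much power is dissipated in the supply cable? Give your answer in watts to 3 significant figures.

6.42 W

Only the current and the line resistance are needed for the I²R loss.
I = P / V = 720 / 164 = 4.390 A through the supply cable.
P_line = I² R_line = (4.390)² × 0.333 = 6.418 W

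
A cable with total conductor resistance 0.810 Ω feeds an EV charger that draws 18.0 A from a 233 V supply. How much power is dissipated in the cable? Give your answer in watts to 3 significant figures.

262 W

Line loss is just I²R for the cable — we know both I and R_line directly.
The cable carries the full 18.0 A.
P_line = I² R_line = (18.00)² × 0.810 = 262.4 W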